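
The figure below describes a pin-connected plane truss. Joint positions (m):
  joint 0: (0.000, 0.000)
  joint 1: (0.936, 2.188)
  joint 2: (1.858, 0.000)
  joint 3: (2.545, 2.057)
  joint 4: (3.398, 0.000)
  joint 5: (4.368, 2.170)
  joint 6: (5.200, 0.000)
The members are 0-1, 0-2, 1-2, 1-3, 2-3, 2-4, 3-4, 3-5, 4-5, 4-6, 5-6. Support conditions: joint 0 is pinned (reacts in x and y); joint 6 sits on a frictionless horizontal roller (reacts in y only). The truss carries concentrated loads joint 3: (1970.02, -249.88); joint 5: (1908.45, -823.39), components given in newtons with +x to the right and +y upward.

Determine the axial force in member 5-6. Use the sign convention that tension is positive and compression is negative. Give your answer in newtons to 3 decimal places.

-2559.273

N=7 nodes, M=11 members, R=3 reactions → 2N=14, M+R=14
member 0 (0-1): L=2.3798, (cx,cy)=(0.3933,0.9194)
member 1 (0-2): L=1.8580, (cx,cy)=(1.0000,0.0000)
member 2 (1-2): L=2.3743, (cx,cy)=(0.3883,-0.9215)
member 3 (1-3): L=1.6143, (cx,cy)=(0.9967,-0.0811)
member 4 (2-3): L=2.1687, (cx,cy)=(0.3168,0.9485)
member 5 (2-4): L=1.5400, (cx,cy)=(1.0000,0.0000)
member 6 (3-4): L=2.2268, (cx,cy)=(0.3831,-0.9237)
member 7 (3-5): L=1.8265, (cx,cy)=(0.9981,0.0619)
member 8 (4-5): L=2.3769, (cx,cy)=(0.4081,0.9129)
member 9 (4-6): L=1.8020, (cx,cy)=(1.0000,0.0000)
member 10 (5-6): L=2.3240, (cx,cy)=(0.3580,-0.9337)
solve A·x = −loads:
  F[0-1] = +1431.7728 N (tension)
  F[0-2] = +3315.3385 N (tension)
  F[1-2] = -1530.7512 N (compression)
  F[1-3] = +1161.3839 N (tension)
  F[2-3] = +1487.2182 N (tension)
  F[2-4] = +2249.7938 N (tension)
  F[3-4] = -1675.4280 N (compression)
  F[3-5] = +301.0095 N (tension)
  F[4-5] = +1695.2198 N (tension)
  F[4-6] = +916.2160 N (tension)
  F[5-6] = -2559.2731 N (compression)
  Rx@0 = -3878.4700 N
  Ry@0 = -1316.3800 N
  Ry@6 = +2389.6500 N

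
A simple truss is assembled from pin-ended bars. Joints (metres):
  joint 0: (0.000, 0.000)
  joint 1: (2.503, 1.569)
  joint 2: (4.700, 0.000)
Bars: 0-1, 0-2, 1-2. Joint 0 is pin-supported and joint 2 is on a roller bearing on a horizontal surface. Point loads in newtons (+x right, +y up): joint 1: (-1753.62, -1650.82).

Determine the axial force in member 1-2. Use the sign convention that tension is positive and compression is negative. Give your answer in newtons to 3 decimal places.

N=3 nodes, M=3 members, R=3 reactions → 2N=6, M+R=6
member 0 (0-1): L=2.9541, (cx,cy)=(0.8473,0.5311)
member 1 (0-2): L=4.7000, (cx,cy)=(1.0000,0.0000)
member 2 (1-2): L=2.6997, (cx,cy)=(0.8138,-0.5812)
solve A·x = −loads:
  F[0-1] = -2555.1102 N (compression)
  F[0-2] = +411.3093 N (tension)
  F[1-2] = -505.4284 N (compression)
  Rx@0 = +1753.6200 N
  Ry@0 = +1357.0811 N
  Ry@2 = +293.7389 N

-505.428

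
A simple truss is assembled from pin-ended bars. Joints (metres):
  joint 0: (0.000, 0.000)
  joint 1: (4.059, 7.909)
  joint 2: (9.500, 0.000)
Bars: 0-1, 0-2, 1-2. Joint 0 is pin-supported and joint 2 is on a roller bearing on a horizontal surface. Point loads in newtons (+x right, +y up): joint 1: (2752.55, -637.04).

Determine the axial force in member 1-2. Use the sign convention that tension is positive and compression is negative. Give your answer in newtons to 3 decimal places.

N=3 nodes, M=3 members, R=3 reactions → 2N=6, M+R=6
member 0 (0-1): L=8.8898, (cx,cy)=(0.4566,0.8897)
member 1 (0-2): L=9.5000, (cx,cy)=(1.0000,0.0000)
member 2 (1-2): L=9.5998, (cx,cy)=(0.5668,-0.8239)
solve A·x = −loads:
  F[0-1] = +2165.6363 N (tension)
  F[0-2] = +1763.7357 N (tension)
  F[1-2] = -3111.8481 N (compression)
  Rx@0 = -2752.5500 N
  Ry@0 = -1926.7140 N
  Ry@2 = +2563.7540 N

-3111.848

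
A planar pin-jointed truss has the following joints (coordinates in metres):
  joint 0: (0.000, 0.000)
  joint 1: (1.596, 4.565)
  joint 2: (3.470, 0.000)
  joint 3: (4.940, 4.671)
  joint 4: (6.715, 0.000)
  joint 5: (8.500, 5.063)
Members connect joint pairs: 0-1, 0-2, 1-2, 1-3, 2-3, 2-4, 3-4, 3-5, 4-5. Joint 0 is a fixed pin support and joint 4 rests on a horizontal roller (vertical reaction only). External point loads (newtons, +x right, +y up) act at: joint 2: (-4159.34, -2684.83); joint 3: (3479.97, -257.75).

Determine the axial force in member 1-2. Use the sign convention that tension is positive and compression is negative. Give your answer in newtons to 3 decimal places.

-1113.442

N=6 nodes, M=9 members, R=3 reactions → 2N=12, M+R=12
member 0 (0-1): L=4.8360, (cx,cy)=(0.3300,0.9440)
member 1 (0-2): L=3.4700, (cx,cy)=(1.0000,0.0000)
member 2 (1-2): L=4.9347, (cx,cy)=(0.3798,-0.9251)
member 3 (1-3): L=3.3457, (cx,cy)=(0.9995,0.0317)
member 4 (2-3): L=4.8969, (cx,cy)=(0.3002,0.9539)
member 5 (2-4): L=3.2450, (cx,cy)=(1.0000,0.0000)
member 6 (3-4): L=4.9969, (cx,cy)=(0.3552,-0.9348)
member 7 (3-5): L=3.5815, (cx,cy)=(0.9940,0.1095)
member 8 (4-5): L=5.3684, (cx,cy)=(0.3325,0.9431)
solve A·x = −loads:
  F[0-1] = +1117.7507 N (tension)
  F[0-2] = -1048.2591 N (compression)
  F[1-2] = -1113.4415 N (compression)
  F[1-3] = +792.1283 N (tension)
  F[2-3] = +3894.4768 N (tension)
  F[2-4] = +1519.1448 N (tension)
  F[3-4] = -4276.6156 N (compression)
  F[3-5] = -0.0000 N (compression)
  F[4-5] = +0.0000 N (tension)
  Rx@0 = +679.3700 N
  Ry@0 = -1055.1244 N
  Ry@4 = +3997.7044 N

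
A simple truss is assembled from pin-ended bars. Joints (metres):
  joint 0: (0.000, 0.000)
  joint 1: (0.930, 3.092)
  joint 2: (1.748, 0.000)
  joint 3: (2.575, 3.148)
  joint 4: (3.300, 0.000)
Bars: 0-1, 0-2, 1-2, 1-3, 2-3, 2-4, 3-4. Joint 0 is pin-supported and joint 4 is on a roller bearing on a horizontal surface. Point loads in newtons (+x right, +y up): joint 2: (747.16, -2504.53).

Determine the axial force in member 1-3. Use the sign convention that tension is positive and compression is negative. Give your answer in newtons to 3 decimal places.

N=5 nodes, M=7 members, R=3 reactions → 2N=10, M+R=10
member 0 (0-1): L=3.2288, (cx,cy)=(0.2880,0.9576)
member 1 (0-2): L=1.7480, (cx,cy)=(1.0000,0.0000)
member 2 (1-2): L=3.1984, (cx,cy)=(0.2558,-0.9667)
member 3 (1-3): L=1.6460, (cx,cy)=(0.9994,0.0340)
member 4 (2-3): L=3.2548, (cx,cy)=(0.2541,0.9672)
member 5 (2-4): L=1.5520, (cx,cy)=(1.0000,0.0000)
member 6 (3-4): L=3.2304, (cx,cy)=(0.2244,-0.9745)
solve A·x = −loads:
  F[0-1] = -1230.0143 N (compression)
  F[0-2] = +1101.4407 N (tension)
  F[1-2] = +1195.1711 N (tension)
  F[1-3] = -660.3340 N (compression)
  F[2-3] = +1394.8859 N (tension)
  F[2-4] = +305.5322 N (tension)
  F[3-4] = -1361.3702 N (compression)
  Rx@0 = -747.1600 N
  Ry@0 = +1177.8880 N
  Ry@4 = +1326.6420 N

-660.334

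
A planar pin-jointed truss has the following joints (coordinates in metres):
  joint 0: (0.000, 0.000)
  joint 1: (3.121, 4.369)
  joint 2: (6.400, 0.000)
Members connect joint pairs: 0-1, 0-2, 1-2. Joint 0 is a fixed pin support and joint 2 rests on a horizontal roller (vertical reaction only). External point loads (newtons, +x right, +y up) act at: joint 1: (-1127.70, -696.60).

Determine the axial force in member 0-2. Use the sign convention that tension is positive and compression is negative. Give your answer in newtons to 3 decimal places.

-322.819

N=3 nodes, M=3 members, R=3 reactions → 2N=6, M+R=6
member 0 (0-1): L=5.3692, (cx,cy)=(0.5813,0.8137)
member 1 (0-2): L=6.4000, (cx,cy)=(1.0000,0.0000)
member 2 (1-2): L=5.4626, (cx,cy)=(0.6003,-0.7998)
solve A·x = −loads:
  F[0-1] = -1384.6855 N (compression)
  F[0-2] = -322.8191 N (compression)
  F[1-2] = +537.7956 N (tension)
  Rx@0 = +1127.7000 N
  Ry@0 = +1126.7301 N
  Ry@2 = -430.1301 N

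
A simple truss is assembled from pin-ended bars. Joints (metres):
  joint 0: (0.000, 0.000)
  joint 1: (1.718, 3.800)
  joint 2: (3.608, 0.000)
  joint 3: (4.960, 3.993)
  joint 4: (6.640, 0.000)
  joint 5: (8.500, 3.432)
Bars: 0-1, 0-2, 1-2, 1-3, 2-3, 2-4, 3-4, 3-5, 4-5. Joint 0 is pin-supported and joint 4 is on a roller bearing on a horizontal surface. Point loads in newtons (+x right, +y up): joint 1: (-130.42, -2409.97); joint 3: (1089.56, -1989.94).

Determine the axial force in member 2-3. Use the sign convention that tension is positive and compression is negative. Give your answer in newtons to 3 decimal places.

757.653

N=6 nodes, M=9 members, R=3 reactions → 2N=12, M+R=12
member 0 (0-1): L=4.1703, (cx,cy)=(0.4120,0.9112)
member 1 (0-2): L=3.6080, (cx,cy)=(1.0000,0.0000)
member 2 (1-2): L=4.2441, (cx,cy)=(0.4453,-0.8954)
member 3 (1-3): L=3.2477, (cx,cy)=(0.9982,0.0594)
member 4 (2-3): L=4.2157, (cx,cy)=(0.3207,0.9472)
member 5 (2-4): L=3.0320, (cx,cy)=(1.0000,0.0000)
member 6 (3-4): L=4.3320, (cx,cy)=(0.3878,-0.9217)
member 7 (3-5): L=3.5842, (cx,cy)=(0.9877,-0.1565)
member 8 (4-5): L=3.9036, (cx,cy)=(0.4765,0.8792)
solve A·x = −loads:
  F[0-1] = -1875.9068 N (compression)
  F[0-2] = +1731.9373 N (tension)
  F[1-2] = -801.4949 N (compression)
  F[1-3] = -285.9549 N (compression)
  F[2-3] = +757.6532 N (tension)
  F[2-4] = +1132.0244 N (tension)
  F[3-4] = -2919.0234 N (compression)
  F[3-5] = +0.0000 N (tension)
  F[4-5] = -0.0000 N (compression)
  Rx@0 = -959.1400 N
  Ry@0 = +1709.3305 N
  Ry@4 = +2690.5795 N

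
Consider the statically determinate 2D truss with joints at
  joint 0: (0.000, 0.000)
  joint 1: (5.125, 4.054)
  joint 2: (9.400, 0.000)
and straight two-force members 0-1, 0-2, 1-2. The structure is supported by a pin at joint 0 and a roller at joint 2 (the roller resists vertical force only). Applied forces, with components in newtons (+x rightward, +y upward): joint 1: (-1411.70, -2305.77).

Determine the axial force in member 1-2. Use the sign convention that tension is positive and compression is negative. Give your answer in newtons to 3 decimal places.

N=3 nodes, M=3 members, R=3 reactions → 2N=6, M+R=6
member 0 (0-1): L=6.5346, (cx,cy)=(0.7843,0.6204)
member 1 (0-2): L=9.4000, (cx,cy)=(1.0000,0.0000)
member 2 (1-2): L=5.8916, (cx,cy)=(0.7256,-0.6881)
solve A·x = −loads:
  F[0-1] = -2671.6409 N (compression)
  F[0-2] = +683.6436 N (tension)
  F[1-2] = -942.1593 N (compression)
  Rx@0 = +1411.7000 N
  Ry@0 = +1657.4679 N
  Ry@2 = +648.3021 N

-942.159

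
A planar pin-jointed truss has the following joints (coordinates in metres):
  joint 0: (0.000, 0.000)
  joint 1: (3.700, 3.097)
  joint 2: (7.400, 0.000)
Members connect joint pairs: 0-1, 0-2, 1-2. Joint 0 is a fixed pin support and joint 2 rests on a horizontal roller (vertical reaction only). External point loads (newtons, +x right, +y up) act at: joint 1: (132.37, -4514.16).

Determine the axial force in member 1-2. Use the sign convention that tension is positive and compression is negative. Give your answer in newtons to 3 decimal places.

-3602.808

N=3 nodes, M=3 members, R=3 reactions → 2N=6, M+R=6
member 0 (0-1): L=4.8251, (cx,cy)=(0.7668,0.6419)
member 1 (0-2): L=7.4000, (cx,cy)=(1.0000,0.0000)
member 2 (1-2): L=4.8251, (cx,cy)=(0.7668,-0.6419)
solve A·x = −loads:
  F[0-1] = -3430.1878 N (compression)
  F[0-2] = +2762.7288 N (tension)
  F[1-2] = -3602.8083 N (compression)
  Rx@0 = -132.3700 N
  Ry@0 = +2201.6814 N
  Ry@2 = +2312.4786 N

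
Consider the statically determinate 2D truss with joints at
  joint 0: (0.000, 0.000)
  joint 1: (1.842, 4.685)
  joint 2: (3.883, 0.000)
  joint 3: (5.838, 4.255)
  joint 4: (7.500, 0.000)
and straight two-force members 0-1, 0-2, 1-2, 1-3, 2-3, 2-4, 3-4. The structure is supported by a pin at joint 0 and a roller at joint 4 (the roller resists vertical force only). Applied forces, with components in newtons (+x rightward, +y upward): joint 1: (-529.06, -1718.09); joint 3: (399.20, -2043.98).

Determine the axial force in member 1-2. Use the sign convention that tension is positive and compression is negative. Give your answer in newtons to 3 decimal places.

N=5 nodes, M=7 members, R=3 reactions → 2N=10, M+R=10
member 0 (0-1): L=5.0341, (cx,cy)=(0.3659,0.9307)
member 1 (0-2): L=3.8830, (cx,cy)=(1.0000,0.0000)
member 2 (1-2): L=5.1103, (cx,cy)=(0.3994,-0.9168)
member 3 (1-3): L=4.0191, (cx,cy)=(0.9943,-0.1070)
member 4 (2-3): L=4.6826, (cx,cy)=(0.4175,0.9087)
member 5 (2-4): L=3.6170, (cx,cy)=(1.0000,0.0000)
member 6 (3-4): L=4.5681, (cx,cy)=(0.3638,-0.9315)
solve A·x = −loads:
  F[0-1] = -1991.1619 N (compression)
  F[0-2] = +598.7148 N (tension)
  F[1-2] = +179.0553 N (tension)
  F[1-3] = -272.5926 N (compression)
  F[2-3] = -180.6521 N (compression)
  F[2-4] = +745.6502 N (tension)
  F[3-4] = -2049.4482 N (compression)
  Rx@0 = +129.8600 N
  Ry@0 = +1853.0797 N
  Ry@4 = +1908.9903 N

179.055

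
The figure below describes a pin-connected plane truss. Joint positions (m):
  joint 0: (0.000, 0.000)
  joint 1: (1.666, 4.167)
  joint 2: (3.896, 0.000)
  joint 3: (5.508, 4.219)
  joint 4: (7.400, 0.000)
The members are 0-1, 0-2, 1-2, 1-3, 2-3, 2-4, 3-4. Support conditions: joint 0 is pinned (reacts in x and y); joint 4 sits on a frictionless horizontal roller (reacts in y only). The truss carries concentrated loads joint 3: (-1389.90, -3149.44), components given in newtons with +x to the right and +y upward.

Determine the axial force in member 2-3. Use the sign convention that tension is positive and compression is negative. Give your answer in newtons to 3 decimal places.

-1688.826

N=5 nodes, M=7 members, R=3 reactions → 2N=10, M+R=10
member 0 (0-1): L=4.4877, (cx,cy)=(0.3712,0.9285)
member 1 (0-2): L=3.8960, (cx,cy)=(1.0000,0.0000)
member 2 (1-2): L=4.7262, (cx,cy)=(0.4718,-0.8817)
member 3 (1-3): L=3.8424, (cx,cy)=(0.9999,0.0135)
member 4 (2-3): L=4.5165, (cx,cy)=(0.3569,0.9341)
member 5 (2-4): L=3.5040, (cx,cy)=(1.0000,0.0000)
member 6 (3-4): L=4.6238, (cx,cy)=(0.4092,-0.9125)
solve A·x = −loads:
  F[0-1] = -1720.6251 N (compression)
  F[0-2] = -751.1403 N (compression)
  F[1-2] = +1789.2956 N (tension)
  F[1-3] = -1483.1562 N (compression)
  F[2-3] = -1688.8258 N (compression)
  F[2-4] = +695.8892 N (tension)
  F[3-4] = -1700.6658 N (compression)
  Rx@0 = +1389.9000 N
  Ry@0 = +1597.6660 N
  Ry@4 = +1551.7740 N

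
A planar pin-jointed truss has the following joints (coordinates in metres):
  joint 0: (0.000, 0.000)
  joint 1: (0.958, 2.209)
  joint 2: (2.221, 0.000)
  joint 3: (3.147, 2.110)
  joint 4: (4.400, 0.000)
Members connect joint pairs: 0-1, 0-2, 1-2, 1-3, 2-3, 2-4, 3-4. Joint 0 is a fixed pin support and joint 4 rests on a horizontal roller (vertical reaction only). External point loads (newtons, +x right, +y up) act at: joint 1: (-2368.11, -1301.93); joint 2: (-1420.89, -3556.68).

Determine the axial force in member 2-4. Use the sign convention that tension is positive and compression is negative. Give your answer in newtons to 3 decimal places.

N=5 nodes, M=7 members, R=3 reactions → 2N=10, M+R=10
member 0 (0-1): L=2.4078, (cx,cy)=(0.3979,0.9174)
member 1 (0-2): L=2.2210, (cx,cy)=(1.0000,0.0000)
member 2 (1-2): L=2.5446, (cx,cy)=(0.4964,-0.8681)
member 3 (1-3): L=2.1912, (cx,cy)=(0.9990,-0.0452)
member 4 (2-3): L=2.3043, (cx,cy)=(0.4019,0.9157)
member 5 (2-4): L=2.1790, (cx,cy)=(1.0000,0.0000)
member 6 (3-4): L=2.4540, (cx,cy)=(0.5106,-0.8598)
solve A·x = −loads:
  F[0-1] = -4325.8749 N (compression)
  F[0-2] = -2067.8404 N (compression)
  F[1-2] = +3118.8596 N (tension)
  F[1-3] = -902.0183 N (compression)
  F[2-3] = +927.3016 N (tension)
  F[2-4] = +528.4464 N (tension)
  F[3-4] = -1034.9615 N (compression)
  Rx@0 = +3789.0000 N
  Ry@0 = +3968.7281 N
  Ry@4 = +889.8819 N

528.446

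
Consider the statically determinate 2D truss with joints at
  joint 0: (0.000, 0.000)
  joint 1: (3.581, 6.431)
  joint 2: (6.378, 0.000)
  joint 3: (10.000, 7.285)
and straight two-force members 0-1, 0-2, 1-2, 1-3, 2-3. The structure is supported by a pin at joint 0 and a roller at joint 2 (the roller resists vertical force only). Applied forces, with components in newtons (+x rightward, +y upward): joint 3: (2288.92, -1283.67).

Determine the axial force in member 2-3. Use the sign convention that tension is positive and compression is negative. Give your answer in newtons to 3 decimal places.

N=4 nodes, M=5 members, R=3 reactions → 2N=8, M+R=8
member 0 (0-1): L=7.3608, (cx,cy)=(0.4865,0.8737)
member 1 (0-2): L=6.3780, (cx,cy)=(1.0000,0.0000)
member 2 (1-2): L=7.0129, (cx,cy)=(0.3988,-0.9170)
member 3 (1-3): L=6.4756, (cx,cy)=(0.9913,0.1319)
member 4 (2-3): L=8.1357, (cx,cy)=(0.4452,0.8954)
solve A·x = −loads:
  F[0-1] = +3826.7953 N (tension)
  F[0-2] = +427.1983 N (tension)
  F[1-2] = -3191.1822 N (compression)
  F[1-3] = +3162.0977 N (tension)
  F[2-3] = -1899.2927 N (compression)
  Rx@0 = -2288.9200 N
  Ry@0 = -3343.4047 N
  Ry@2 = +4627.0747 N

-1899.293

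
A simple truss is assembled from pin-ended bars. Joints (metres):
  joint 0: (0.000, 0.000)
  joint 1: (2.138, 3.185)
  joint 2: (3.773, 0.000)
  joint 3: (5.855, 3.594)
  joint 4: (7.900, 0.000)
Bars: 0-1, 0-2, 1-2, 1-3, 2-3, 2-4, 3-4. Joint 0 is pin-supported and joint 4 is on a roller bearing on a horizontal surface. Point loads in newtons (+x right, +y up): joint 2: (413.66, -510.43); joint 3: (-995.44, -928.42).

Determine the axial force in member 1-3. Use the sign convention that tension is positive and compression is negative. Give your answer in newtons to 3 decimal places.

N=5 nodes, M=7 members, R=3 reactions → 2N=10, M+R=10
member 0 (0-1): L=3.8360, (cx,cy)=(0.5573,0.8303)
member 1 (0-2): L=3.7730, (cx,cy)=(1.0000,0.0000)
member 2 (1-2): L=3.5801, (cx,cy)=(0.4567,-0.8896)
member 3 (1-3): L=3.7394, (cx,cy)=(0.9940,0.1094)
member 4 (2-3): L=4.1535, (cx,cy)=(0.5013,0.8653)
member 5 (2-4): L=4.1270, (cx,cy)=(1.0000,0.0000)
member 6 (3-4): L=4.1351, (cx,cy)=(0.4945,-0.8691)
solve A·x = −loads:
  F[0-1] = -1156.0477 N (compression)
  F[0-2] = +62.5366 N (tension)
  F[1-2] = +945.8099 N (tension)
  F[1-3] = -1082.7499 N (compression)
  F[2-3] = -382.5164 N (compression)
  F[2-4] = +272.5558 N (tension)
  F[3-4] = -551.1193 N (compression)
  Rx@0 = +581.7800 N
  Ry@0 = +959.8449 N
  Ry@4 = +479.0051 N

-1082.750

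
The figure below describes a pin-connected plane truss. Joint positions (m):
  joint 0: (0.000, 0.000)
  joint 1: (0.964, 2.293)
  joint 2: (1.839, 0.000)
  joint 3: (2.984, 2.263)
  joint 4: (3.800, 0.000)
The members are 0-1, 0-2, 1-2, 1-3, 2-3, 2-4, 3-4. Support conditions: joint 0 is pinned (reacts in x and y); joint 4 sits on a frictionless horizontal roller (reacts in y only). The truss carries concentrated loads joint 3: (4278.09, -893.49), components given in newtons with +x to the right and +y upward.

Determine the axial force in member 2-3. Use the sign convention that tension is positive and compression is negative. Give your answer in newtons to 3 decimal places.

2671.862

N=5 nodes, M=7 members, R=3 reactions → 2N=10, M+R=10
member 0 (0-1): L=2.4874, (cx,cy)=(0.3876,0.9218)
member 1 (0-2): L=1.8390, (cx,cy)=(1.0000,0.0000)
member 2 (1-2): L=2.4543, (cx,cy)=(0.3565,-0.9343)
member 3 (1-3): L=2.0202, (cx,cy)=(0.9999,-0.0148)
member 4 (2-3): L=2.5362, (cx,cy)=(0.4515,0.8923)
member 5 (2-4): L=1.9610, (cx,cy)=(1.0000,0.0000)
member 6 (3-4): L=2.4056, (cx,cy)=(0.3392,-0.9407)
solve A·x = −loads:
  F[0-1] = +2555.5755 N (tension)
  F[0-2] = +3287.6673 N (tension)
  F[1-2] = -2551.7524 N (compression)
  F[1-3] = +1900.3844 N (tension)
  F[2-3] = +2671.8624 N (tension)
  F[2-4] = +1171.6577 N (tension)
  F[3-4] = -3454.1268 N (compression)
  Rx@0 = -4278.0900 N
  Ry@0 = -2355.8500 N
  Ry@4 = +3249.3400 N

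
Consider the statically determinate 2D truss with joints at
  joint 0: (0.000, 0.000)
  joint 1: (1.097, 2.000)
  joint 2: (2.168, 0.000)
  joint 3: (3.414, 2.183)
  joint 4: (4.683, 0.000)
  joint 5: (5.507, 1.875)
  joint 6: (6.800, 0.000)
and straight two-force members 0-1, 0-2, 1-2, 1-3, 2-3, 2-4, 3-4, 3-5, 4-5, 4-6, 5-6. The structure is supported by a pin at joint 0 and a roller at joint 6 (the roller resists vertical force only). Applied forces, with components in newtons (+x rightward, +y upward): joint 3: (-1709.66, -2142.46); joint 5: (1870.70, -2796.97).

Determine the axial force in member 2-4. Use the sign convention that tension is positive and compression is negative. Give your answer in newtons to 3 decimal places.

N=7 nodes, M=11 members, R=3 reactions → 2N=14, M+R=14
member 0 (0-1): L=2.2811, (cx,cy)=(0.4809,0.8768)
member 1 (0-2): L=2.1680, (cx,cy)=(1.0000,0.0000)
member 2 (1-2): L=2.2687, (cx,cy)=(0.4721,-0.8816)
member 3 (1-3): L=2.3242, (cx,cy)=(0.9969,0.0787)
member 4 (2-3): L=2.5136, (cx,cy)=(0.4957,0.8685)
member 5 (2-4): L=2.5150, (cx,cy)=(1.0000,0.0000)
member 6 (3-4): L=2.5250, (cx,cy)=(0.5026,-0.8645)
member 7 (3-5): L=2.1155, (cx,cy)=(0.9893,-0.1456)
member 8 (4-5): L=2.0481, (cx,cy)=(0.4023,0.9155)
member 9 (4-6): L=2.1170, (cx,cy)=(1.0000,0.0000)
member 10 (5-6): L=2.2776, (cx,cy)=(0.5677,-0.8232)
solve A·x = −loads:
  F[0-1] = -1861.0201 N (compression)
  F[0-2] = +1056.0208 N (tension)
  F[1-2] = +1698.8753 N (tension)
  F[1-3] = -1702.2614 N (compression)
  F[2-3] = -1724.4434 N (compression)
  F[2-4] = +2712.8413 N (tension)
  F[3-4] = -489.3161 N (compression)
  F[3-5] = -602.6491 N (compression)
  F[4-5] = +462.0812 N (tension)
  F[4-6] = +2281.0190 N (tension)
  F[5-6] = -4017.9853 N (compression)
  Rx@0 = -161.0400 N
  Ry@0 = +1631.6878 N
  Ry@6 = +3307.7422 N

2712.841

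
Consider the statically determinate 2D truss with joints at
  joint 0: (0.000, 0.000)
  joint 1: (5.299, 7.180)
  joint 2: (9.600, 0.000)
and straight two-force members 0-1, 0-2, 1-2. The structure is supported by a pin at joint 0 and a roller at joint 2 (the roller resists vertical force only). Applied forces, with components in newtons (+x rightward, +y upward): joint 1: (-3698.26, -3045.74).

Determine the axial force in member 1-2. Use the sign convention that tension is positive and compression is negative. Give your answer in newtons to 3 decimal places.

1264.546

N=3 nodes, M=3 members, R=3 reactions → 2N=6, M+R=6
member 0 (0-1): L=8.9237, (cx,cy)=(0.5938,0.8046)
member 1 (0-2): L=9.6000, (cx,cy)=(1.0000,0.0000)
member 2 (1-2): L=8.3696, (cx,cy)=(0.5139,-0.8579)
solve A·x = −loads:
  F[0-1] = -5133.6495 N (compression)
  F[0-2] = -649.8255 N (compression)
  F[1-2] = +1264.5457 N (tension)
  Rx@0 = +3698.2600 N
  Ry@0 = +4130.5453 N
  Ry@2 = -1084.8053 N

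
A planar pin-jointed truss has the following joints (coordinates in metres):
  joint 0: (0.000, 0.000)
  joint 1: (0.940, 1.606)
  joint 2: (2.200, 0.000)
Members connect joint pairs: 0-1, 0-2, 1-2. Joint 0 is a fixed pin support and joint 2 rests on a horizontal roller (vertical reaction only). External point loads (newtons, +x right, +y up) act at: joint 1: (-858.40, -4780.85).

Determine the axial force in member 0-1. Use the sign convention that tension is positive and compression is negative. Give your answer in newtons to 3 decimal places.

-3898.737

N=3 nodes, M=3 members, R=3 reactions → 2N=6, M+R=6
member 0 (0-1): L=1.8609, (cx,cy)=(0.5051,0.8630)
member 1 (0-2): L=2.2000, (cx,cy)=(1.0000,0.0000)
member 2 (1-2): L=2.0413, (cx,cy)=(0.6173,-0.7868)
solve A·x = −loads:
  F[0-1] = -3898.7366 N (compression)
  F[0-2] = +1111.0084 N (tension)
  F[1-2] = -1799.9067 N (compression)
  Rx@0 = +858.4000 N
  Ry@0 = +3364.7552 N
  Ry@2 = +1416.0948 N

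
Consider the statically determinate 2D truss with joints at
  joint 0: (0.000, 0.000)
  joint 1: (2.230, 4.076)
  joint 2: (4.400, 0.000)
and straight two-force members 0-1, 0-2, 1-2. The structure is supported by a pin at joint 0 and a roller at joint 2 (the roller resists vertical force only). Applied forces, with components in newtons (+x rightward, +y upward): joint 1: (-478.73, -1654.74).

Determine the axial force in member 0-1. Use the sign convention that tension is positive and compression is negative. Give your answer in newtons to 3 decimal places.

N=3 nodes, M=3 members, R=3 reactions → 2N=6, M+R=6
member 0 (0-1): L=4.6461, (cx,cy)=(0.4800,0.8773)
member 1 (0-2): L=4.4000, (cx,cy)=(1.0000,0.0000)
member 2 (1-2): L=4.6176, (cx,cy)=(0.4699,-0.8827)
solve A·x = −loads:
  F[0-1] = -1435.7524 N (compression)
  F[0-2] = +210.3847 N (tension)
  F[1-2] = -447.6879 N (compression)
  Rx@0 = +478.7300 N
  Ry@0 = +1259.5657 N
  Ry@2 = +395.1743 N

-1435.752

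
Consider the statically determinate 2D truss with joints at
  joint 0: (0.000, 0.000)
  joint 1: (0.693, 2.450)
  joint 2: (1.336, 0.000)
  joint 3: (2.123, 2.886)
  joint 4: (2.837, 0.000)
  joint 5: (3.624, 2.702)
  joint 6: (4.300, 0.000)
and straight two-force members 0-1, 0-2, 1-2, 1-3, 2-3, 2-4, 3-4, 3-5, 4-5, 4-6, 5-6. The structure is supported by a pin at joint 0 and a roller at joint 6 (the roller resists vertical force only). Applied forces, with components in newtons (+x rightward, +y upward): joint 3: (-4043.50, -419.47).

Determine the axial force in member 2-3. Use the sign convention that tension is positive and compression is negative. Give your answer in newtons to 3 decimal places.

N=7 nodes, M=11 members, R=3 reactions → 2N=14, M+R=14
member 0 (0-1): L=2.5461, (cx,cy)=(0.2722,0.9622)
member 1 (0-2): L=1.3360, (cx,cy)=(1.0000,0.0000)
member 2 (1-2): L=2.5330, (cx,cy)=(0.2539,-0.9672)
member 3 (1-3): L=1.4950, (cx,cy)=(0.9565,0.2916)
member 4 (2-3): L=2.9914, (cx,cy)=(0.2631,0.9648)
member 5 (2-4): L=1.5010, (cx,cy)=(1.0000,0.0000)
member 6 (3-4): L=2.9730, (cx,cy)=(0.2402,-0.9707)
member 7 (3-5): L=1.5122, (cx,cy)=(0.9926,-0.1217)
member 8 (4-5): L=2.8143, (cx,cy)=(0.2796,0.9601)
member 9 (4-6): L=1.4630, (cx,cy)=(1.0000,0.0000)
member 10 (5-6): L=2.7853, (cx,cy)=(0.2427,-0.9701)
solve A·x = −loads:
  F[0-1] = -3041.0240 N (compression)
  F[0-2] = -3215.7990 N (compression)
  F[1-2] = +2559.5902 N (tension)
  F[1-3] = -1544.6051 N (compression)
  F[2-3] = -2566.1474 N (compression)
  F[2-4] = -1890.9166 N (compression)
  F[3-4] = +2416.8325 N (tension)
  F[3-5] = +1320.2983 N (tension)
  F[4-5] = -2443.5904 N (compression)
  F[4-6] = -627.1503 N (compression)
  F[5-6] = +2584.0068 N (tension)
  Rx@0 = +4043.5000 N
  Ry@0 = +2926.2156 N
  Ry@6 = -2506.7456 N

-2566.147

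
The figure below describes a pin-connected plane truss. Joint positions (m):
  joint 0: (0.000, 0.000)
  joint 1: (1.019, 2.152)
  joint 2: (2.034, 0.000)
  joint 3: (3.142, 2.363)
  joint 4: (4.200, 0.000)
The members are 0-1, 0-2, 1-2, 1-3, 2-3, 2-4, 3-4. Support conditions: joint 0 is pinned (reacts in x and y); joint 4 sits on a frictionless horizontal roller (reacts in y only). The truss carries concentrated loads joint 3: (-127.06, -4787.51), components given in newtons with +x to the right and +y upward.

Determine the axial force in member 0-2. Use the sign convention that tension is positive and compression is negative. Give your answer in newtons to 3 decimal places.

477.845

N=5 nodes, M=7 members, R=3 reactions → 2N=10, M+R=10
member 0 (0-1): L=2.3811, (cx,cy)=(0.4280,0.9038)
member 1 (0-2): L=2.0340, (cx,cy)=(1.0000,0.0000)
member 2 (1-2): L=2.3794, (cx,cy)=(0.4266,-0.9044)
member 3 (1-3): L=2.1335, (cx,cy)=(0.9951,0.0989)
member 4 (2-3): L=2.6099, (cx,cy)=(0.4245,0.9054)
member 5 (2-4): L=2.1660, (cx,cy)=(1.0000,0.0000)
member 6 (3-4): L=2.5890, (cx,cy)=(0.4086,-0.9127)
solve A·x = −loads:
  F[0-1] = -1413.4612 N (compression)
  F[0-2] = +477.8448 N (tension)
  F[1-2] = +1285.7054 N (tension)
  F[1-3] = -1159.0515 N (compression)
  F[2-3] = -1284.3402 N (compression)
  F[2-4] = +1571.5652 N (tension)
  F[3-4] = -3845.7908 N (compression)
  Rx@0 = +127.0600 N
  Ry@0 = +1277.4829 N
  Ry@4 = +3510.0271 N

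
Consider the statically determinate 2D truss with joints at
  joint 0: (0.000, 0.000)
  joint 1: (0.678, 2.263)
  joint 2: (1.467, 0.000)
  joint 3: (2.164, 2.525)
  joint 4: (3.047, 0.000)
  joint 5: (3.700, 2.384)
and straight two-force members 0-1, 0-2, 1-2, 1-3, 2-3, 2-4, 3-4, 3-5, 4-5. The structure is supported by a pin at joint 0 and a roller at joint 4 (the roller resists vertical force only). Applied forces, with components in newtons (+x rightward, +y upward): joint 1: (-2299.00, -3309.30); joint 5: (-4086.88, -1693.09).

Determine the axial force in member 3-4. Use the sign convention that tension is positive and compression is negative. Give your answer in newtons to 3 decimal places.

N=6 nodes, M=9 members, R=3 reactions → 2N=12, M+R=12
member 0 (0-1): L=2.3624, (cx,cy)=(0.2870,0.9579)
member 1 (0-2): L=1.4670, (cx,cy)=(1.0000,0.0000)
member 2 (1-2): L=2.3966, (cx,cy)=(0.3292,-0.9443)
member 3 (1-3): L=1.5089, (cx,cy)=(0.9848,0.1736)
member 4 (2-3): L=2.6194, (cx,cy)=(0.2661,0.9639)
member 5 (2-4): L=1.5800, (cx,cy)=(1.0000,0.0000)
member 6 (3-4): L=2.6749, (cx,cy)=(0.3301,-0.9439)
member 7 (3-5): L=1.5425, (cx,cy)=(0.9958,-0.0914)
member 8 (4-5): L=2.4718, (cx,cy)=(0.2642,0.9645)
solve A·x = −loads:
  F[0-1] = -7427.6360 N (compression)
  F[0-2] = -4254.1607 N (compression)
  F[1-2] = +3826.5583 N (tension)
  F[1-3] = -1109.3357 N (compression)
  F[2-3] = -3748.3787 N (compression)
  F[2-4] = -1996.9961 N (compression)
  F[3-4] = +4375.5666 N (tension)
  F[3-5] = -3549.1210 N (compression)
  F[4-5] = -2091.8392 N (compression)
  Rx@0 = +6385.8800 N
  Ry@0 = +7115.1634 N
  Ry@4 = -2112.7734 N

4375.567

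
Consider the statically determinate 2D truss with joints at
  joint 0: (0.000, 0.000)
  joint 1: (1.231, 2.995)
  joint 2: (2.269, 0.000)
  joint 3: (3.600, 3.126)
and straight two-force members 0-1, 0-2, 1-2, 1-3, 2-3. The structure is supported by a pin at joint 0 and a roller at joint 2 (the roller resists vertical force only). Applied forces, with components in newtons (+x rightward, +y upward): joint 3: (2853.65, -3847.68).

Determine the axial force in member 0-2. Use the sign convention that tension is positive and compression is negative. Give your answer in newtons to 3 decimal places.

310.051

N=4 nodes, M=5 members, R=3 reactions → 2N=8, M+R=8
member 0 (0-1): L=3.2381, (cx,cy)=(0.3802,0.9249)
member 1 (0-2): L=2.2690, (cx,cy)=(1.0000,0.0000)
member 2 (1-2): L=3.1698, (cx,cy)=(0.3275,-0.9449)
member 3 (1-3): L=2.3726, (cx,cy)=(0.9985,0.0552)
member 4 (2-3): L=3.3976, (cx,cy)=(0.3918,0.9201)
solve A·x = −loads:
  F[0-1] = +6690.8733 N (tension)
  F[0-2] = +310.0510 N (tension)
  F[1-2] = -6280.4358 N (compression)
  F[1-3] = +4607.2695 N (tension)
  F[2-3] = -4458.4186 N (compression)
  Rx@0 = -2853.6500 N
  Ry@0 = -6188.5289 N
  Ry@2 = +10036.2089 N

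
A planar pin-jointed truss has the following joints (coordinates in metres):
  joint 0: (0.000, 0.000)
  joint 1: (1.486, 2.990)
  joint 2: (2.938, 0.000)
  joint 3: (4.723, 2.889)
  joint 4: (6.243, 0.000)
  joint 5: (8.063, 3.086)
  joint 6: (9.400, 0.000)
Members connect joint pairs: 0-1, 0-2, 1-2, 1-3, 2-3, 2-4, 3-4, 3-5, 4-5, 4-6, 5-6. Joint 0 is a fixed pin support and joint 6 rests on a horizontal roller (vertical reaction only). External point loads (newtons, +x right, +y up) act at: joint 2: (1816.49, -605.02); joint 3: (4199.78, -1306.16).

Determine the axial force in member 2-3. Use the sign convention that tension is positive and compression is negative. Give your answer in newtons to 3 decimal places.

983.855

N=7 nodes, M=11 members, R=3 reactions → 2N=14, M+R=14
member 0 (0-1): L=3.3389, (cx,cy)=(0.4451,0.8955)
member 1 (0-2): L=2.9380, (cx,cy)=(1.0000,0.0000)
member 2 (1-2): L=3.3239, (cx,cy)=(0.4368,-0.8995)
member 3 (1-3): L=3.2386, (cx,cy)=(0.9995,-0.0312)
member 4 (2-3): L=3.3960, (cx,cy)=(0.5256,0.8507)
member 5 (2-4): L=3.3050, (cx,cy)=(1.0000,0.0000)
member 6 (3-4): L=3.2645, (cx,cy)=(0.4656,-0.8850)
member 7 (3-5): L=3.3458, (cx,cy)=(0.9983,0.0589)
member 8 (4-5): L=3.5827, (cx,cy)=(0.5080,0.8614)
member 9 (4-6): L=3.1570, (cx,cy)=(1.0000,0.0000)
member 10 (5-6): L=3.3632, (cx,cy)=(0.3975,-0.9176)
solve A·x = −loads:
  F[0-1] = +251.2097 N (tension)
  F[0-2] = +5904.4676 N (tension)
  F[1-2] = -257.8670 N (compression)
  F[1-3] = +224.5568 N (tension)
  F[2-3] = +983.8554 N (tension)
  F[2-4] = +3458.1939 N (tension)
  F[3-4] = -2564.6510 N (compression)
  F[3-5] = -2267.9754 N (compression)
  F[4-5] = +2634.9932 N (tension)
  F[4-6] = +925.4757 N (tension)
  F[5-6] = -2328.0024 N (compression)
  Rx@0 = -6016.2700 N
  Ry@0 = -224.9590 N
  Ry@6 = +2136.1390 N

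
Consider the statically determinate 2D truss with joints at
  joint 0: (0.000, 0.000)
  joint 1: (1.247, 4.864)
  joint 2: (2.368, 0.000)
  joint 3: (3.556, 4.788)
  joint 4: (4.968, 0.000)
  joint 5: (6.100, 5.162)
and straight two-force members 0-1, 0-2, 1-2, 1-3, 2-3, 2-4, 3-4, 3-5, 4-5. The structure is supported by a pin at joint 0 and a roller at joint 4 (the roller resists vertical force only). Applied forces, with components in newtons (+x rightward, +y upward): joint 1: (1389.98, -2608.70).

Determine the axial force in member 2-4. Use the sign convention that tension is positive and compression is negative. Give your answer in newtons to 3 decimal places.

N=6 nodes, M=9 members, R=3 reactions → 2N=12, M+R=12
member 0 (0-1): L=5.0213, (cx,cy)=(0.2483,0.9687)
member 1 (0-2): L=2.3680, (cx,cy)=(1.0000,0.0000)
member 2 (1-2): L=4.9915, (cx,cy)=(0.2246,-0.9745)
member 3 (1-3): L=2.3103, (cx,cy)=(0.9995,-0.0329)
member 4 (2-3): L=4.9332, (cx,cy)=(0.2408,0.9706)
member 5 (2-4): L=2.6000, (cx,cy)=(1.0000,0.0000)
member 6 (3-4): L=4.9919, (cx,cy)=(0.2829,-0.9592)
member 7 (3-5): L=2.5713, (cx,cy)=(0.9894,0.1454)
member 8 (4-5): L=5.2847, (cx,cy)=(0.2142,0.9768)
solve A·x = −loads:
  F[0-1] = -612.1959 N (compression)
  F[0-2] = +1542.0138 N (tension)
  F[1-2] = -2031.8503 N (compression)
  F[1-3] = -1086.2858 N (compression)
  F[2-3] = +2039.9835 N (tension)
  F[2-4] = +594.4327 N (tension)
  F[3-4] = -2101.5059 N (compression)
  F[3-5] = -0.0000 N (compression)
  F[4-5] = -0.0000 N (compression)
  Rx@0 = -1389.9800 N
  Ry@0 = +593.0173 N
  Ry@4 = +2015.6827 N

594.433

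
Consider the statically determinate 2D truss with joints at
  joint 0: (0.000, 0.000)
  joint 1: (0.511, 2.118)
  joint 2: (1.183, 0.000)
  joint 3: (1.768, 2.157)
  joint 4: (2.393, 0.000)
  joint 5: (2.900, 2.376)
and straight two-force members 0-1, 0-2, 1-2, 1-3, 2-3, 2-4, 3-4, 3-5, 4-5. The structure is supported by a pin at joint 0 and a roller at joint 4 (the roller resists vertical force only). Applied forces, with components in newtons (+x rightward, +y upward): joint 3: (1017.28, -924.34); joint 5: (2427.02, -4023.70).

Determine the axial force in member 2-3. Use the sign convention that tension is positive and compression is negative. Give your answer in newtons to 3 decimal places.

N=6 nodes, M=9 members, R=3 reactions → 2N=12, M+R=12
member 0 (0-1): L=2.1788, (cx,cy)=(0.2345,0.9721)
member 1 (0-2): L=1.1830, (cx,cy)=(1.0000,0.0000)
member 2 (1-2): L=2.2221, (cx,cy)=(0.3024,-0.9532)
member 3 (1-3): L=1.2576, (cx,cy)=(0.9995,0.0310)
member 4 (2-3): L=2.2349, (cx,cy)=(0.2618,0.9651)
member 5 (2-4): L=1.2100, (cx,cy)=(1.0000,0.0000)
member 6 (3-4): L=2.2457, (cx,cy)=(0.2783,-0.9605)
member 7 (3-5): L=1.1530, (cx,cy)=(0.9818,0.1899)
member 8 (4-5): L=2.4295, (cx,cy)=(0.2087,0.9780)
solve A·x = −loads:
  F[0-1] = +4050.7955 N (tension)
  F[0-2] = +2494.2433 N (tension)
  F[1-2] = -4060.3651 N (compression)
  F[1-3] = +2179.0541 N (tension)
  F[2-3] = +4010.0451 N (tension)
  F[2-4] = +216.6479 N (tension)
  F[3-4] = -4371.8562 N (compression)
  F[3-5] = +3490.6344 N (tension)
  F[4-5] = -4792.2262 N (compression)
  Rx@0 = -3444.3000 N
  Ry@0 = -3937.8086 N
  Ry@4 = +8885.8486 N

4010.045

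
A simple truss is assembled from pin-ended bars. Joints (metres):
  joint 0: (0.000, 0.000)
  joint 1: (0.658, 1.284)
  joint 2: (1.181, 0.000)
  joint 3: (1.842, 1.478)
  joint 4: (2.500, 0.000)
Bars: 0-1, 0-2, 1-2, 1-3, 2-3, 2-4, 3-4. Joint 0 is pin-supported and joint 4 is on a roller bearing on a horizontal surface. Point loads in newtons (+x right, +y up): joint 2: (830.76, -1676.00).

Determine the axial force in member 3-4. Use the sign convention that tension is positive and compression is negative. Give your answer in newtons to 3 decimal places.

-866.659

N=5 nodes, M=7 members, R=3 reactions → 2N=10, M+R=10
member 0 (0-1): L=1.4428, (cx,cy)=(0.4561,0.8899)
member 1 (0-2): L=1.1810, (cx,cy)=(1.0000,0.0000)
member 2 (1-2): L=1.3864, (cx,cy)=(0.3772,-0.9261)
member 3 (1-3): L=1.1998, (cx,cy)=(0.9868,0.1617)
member 4 (2-3): L=1.6191, (cx,cy)=(0.4083,0.9129)
member 5 (2-4): L=1.3190, (cx,cy)=(1.0000,0.0000)
member 6 (3-4): L=1.6179, (cx,cy)=(0.4067,-0.9136)
solve A·x = −loads:
  F[0-1] = -993.6067 N (compression)
  F[0-2] = +1283.9076 N (tension)
  F[1-2] = +819.9053 N (tension)
  F[1-3] = -772.6058 N (compression)
  F[2-3] = +1004.1653 N (tension)
  F[2-4] = +352.4807 N (tension)
  F[3-4] = -866.6595 N (compression)
  Rx@0 = -830.7600 N
  Ry@0 = +884.2576 N
  Ry@4 = +791.7424 N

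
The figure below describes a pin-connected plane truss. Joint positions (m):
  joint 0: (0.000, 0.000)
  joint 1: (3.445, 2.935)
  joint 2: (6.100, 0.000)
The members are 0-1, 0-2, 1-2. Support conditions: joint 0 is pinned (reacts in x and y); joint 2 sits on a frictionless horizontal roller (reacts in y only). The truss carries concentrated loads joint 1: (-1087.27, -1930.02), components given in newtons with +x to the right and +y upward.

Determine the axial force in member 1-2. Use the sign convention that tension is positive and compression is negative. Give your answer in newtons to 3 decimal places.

-764.365

N=3 nodes, M=3 members, R=3 reactions → 2N=6, M+R=6
member 0 (0-1): L=4.5257, (cx,cy)=(0.7612,0.6485)
member 1 (0-2): L=6.1000, (cx,cy)=(1.0000,0.0000)
member 2 (1-2): L=3.9577, (cx,cy)=(0.6708,-0.7416)
solve A·x = −loads:
  F[0-1] = -2101.9914 N (compression)
  F[0-2] = +512.7718 N (tension)
  F[1-2] = -764.3646 N (compression)
  Rx@0 = +1087.2700 N
  Ry@0 = +1363.1706 N
  Ry@2 = +566.8494 N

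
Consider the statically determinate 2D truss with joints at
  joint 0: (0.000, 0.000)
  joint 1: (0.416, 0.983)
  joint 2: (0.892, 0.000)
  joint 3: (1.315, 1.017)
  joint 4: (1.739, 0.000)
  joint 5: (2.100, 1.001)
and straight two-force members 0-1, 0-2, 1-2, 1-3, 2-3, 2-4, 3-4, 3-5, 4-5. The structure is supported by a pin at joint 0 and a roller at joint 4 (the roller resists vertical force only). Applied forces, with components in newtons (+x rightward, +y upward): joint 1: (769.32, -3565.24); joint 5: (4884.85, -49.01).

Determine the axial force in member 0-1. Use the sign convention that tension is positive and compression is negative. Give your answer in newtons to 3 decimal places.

591.233

N=6 nodes, M=9 members, R=3 reactions → 2N=12, M+R=12
member 0 (0-1): L=1.0674, (cx,cy)=(0.3897,0.9209)
member 1 (0-2): L=0.8920, (cx,cy)=(1.0000,0.0000)
member 2 (1-2): L=1.0922, (cx,cy)=(0.4358,-0.9000)
member 3 (1-3): L=0.8996, (cx,cy)=(0.9993,0.0378)
member 4 (2-3): L=1.1015, (cx,cy)=(0.3840,0.9233)
member 5 (2-4): L=0.8470, (cx,cy)=(1.0000,0.0000)
member 6 (3-4): L=1.1018, (cx,cy)=(0.3848,-0.9230)
member 7 (3-5): L=0.7852, (cx,cy)=(0.9998,-0.0204)
member 8 (4-5): L=1.0641, (cx,cy)=(0.3393,0.9407)
solve A·x = −loads:
  F[0-1] = +591.2330 N (tension)
  F[0-2] = +5423.7478 N (tension)
  F[1-2] = -4506.3158 N (compression)
  F[1-3] = +1426.0824 N (tension)
  F[2-3] = +4392.6638 N (tension)
  F[2-4] = +1772.8492 N (tension)
  F[3-4] = -4560.0595 N (compression)
  F[3-5] = +4867.7621 N (tension)
  F[4-5] = +53.3487 N (tension)
  Rx@0 = -5654.1700 N
  Ry@0 = -544.4833 N
  Ry@4 = +4158.7333 N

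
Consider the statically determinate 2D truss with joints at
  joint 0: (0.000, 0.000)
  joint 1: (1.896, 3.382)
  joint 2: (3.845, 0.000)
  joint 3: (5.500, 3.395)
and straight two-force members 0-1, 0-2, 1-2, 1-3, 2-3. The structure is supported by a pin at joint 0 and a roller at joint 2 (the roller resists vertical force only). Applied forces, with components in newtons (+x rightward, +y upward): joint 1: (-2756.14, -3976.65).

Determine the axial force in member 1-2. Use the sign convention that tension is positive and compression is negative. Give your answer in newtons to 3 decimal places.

534.771

N=4 nodes, M=5 members, R=3 reactions → 2N=8, M+R=8
member 0 (0-1): L=3.8772, (cx,cy)=(0.4890,0.8723)
member 1 (0-2): L=3.8450, (cx,cy)=(1.0000,0.0000)
member 2 (1-2): L=3.9034, (cx,cy)=(0.4993,-0.8664)
member 3 (1-3): L=3.6040, (cx,cy)=(1.0000,0.0036)
member 4 (2-3): L=3.7769, (cx,cy)=(0.4382,0.8989)
solve A·x = −loads:
  F[0-1] = -5090.1119 N (compression)
  F[0-2] = -267.0157 N (compression)
  F[1-2] = +534.7710 N (tension)
  F[1-3] = -0.0000 N (compression)
  F[2-3] = -0.0000 N (compression)
  Rx@0 = +2756.1400 N
  Ry@0 = +4439.9886 N
  Ry@2 = -463.3386 N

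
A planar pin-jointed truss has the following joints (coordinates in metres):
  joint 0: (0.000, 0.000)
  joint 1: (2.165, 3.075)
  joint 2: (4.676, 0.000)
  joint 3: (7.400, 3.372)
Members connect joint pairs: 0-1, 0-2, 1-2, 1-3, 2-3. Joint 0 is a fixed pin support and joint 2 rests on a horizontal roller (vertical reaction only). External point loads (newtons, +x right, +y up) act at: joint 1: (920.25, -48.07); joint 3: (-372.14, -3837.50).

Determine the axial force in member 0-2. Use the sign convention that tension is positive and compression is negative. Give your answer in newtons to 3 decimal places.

-1244.810

N=4 nodes, M=5 members, R=3 reactions → 2N=8, M+R=8
member 0 (0-1): L=3.7607, (cx,cy)=(0.5757,0.8177)
member 1 (0-2): L=4.6760, (cx,cy)=(1.0000,0.0000)
member 2 (1-2): L=3.9700, (cx,cy)=(0.6325,-0.7746)
member 3 (1-3): L=5.2434, (cx,cy)=(0.9984,0.0566)
member 4 (2-3): L=4.3348, (cx,cy)=(0.6284,0.7779)
solve A·x = −loads:
  F[0-1] = +3114.3799 N (tension)
  F[0-2] = -1244.8104 N (compression)
  F[1-2] = -3140.3507 N (compression)
  F[1-3] = +2863.5295 N (tension)
  F[2-3] = -5141.7318 N (compression)
  Rx@0 = -548.1100 N
  Ry@0 = -2546.5267 N
  Ry@2 = +6432.0967 N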